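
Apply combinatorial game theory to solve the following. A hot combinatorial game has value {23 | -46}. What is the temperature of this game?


The game is {23 | -46}, a switch {a | b} with numbers a > b.
Cooling {a | b} by t gives {a - t | b + t}, which stops being hot when a - t = b + t, i.e. at t = (a - b)/2. So the temperature of a switch is (a - b)/2.
Temperature = (Left option - Right option) / 2
= (23 - (-46)) / 2
= 69 / 2
= 69/2

69/2


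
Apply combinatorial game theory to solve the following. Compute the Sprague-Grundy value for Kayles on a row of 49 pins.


Kayles: a move removes 1 or 2 adjacent pins from a contiguous row.
Removing pins from a row of k leaves two independent rows (a, b) with a + b = k - 1 (one pin) or a + b = k - 2 (two pins); an end removal gives a = 0.
By Sprague-Grundy, G(k) = mex{ G(a) XOR G(b) } over all these splits. G(0) = 0.
G(1): splits (0,0):0^0=0 -> mex({0}) = 1
G(2): splits (0,1):0^1=1 (0,0):0^0=0 -> mex({0, 1}) = 2
G(3): splits (0,2):0^2=2 (1,1):1^1=0 (0,1):0^1=1 -> mex({0, 1, 2}) = 3
G(4): splits (0,3):0^3=3 (1,2):1^2=3 (0,2):0^2=2 (1,1):1^1=0 -> mex({0, 2, 3}) = 1
G(5): splits (0,4):0^1=1 (1,3):1^3=2 (2,2):2^2=0 (0,3):0^3=3 (1,2):1^2=3 -> mex({0, 1, 2, 3}) = 4
G(6) = mex({0, 1, 2, 4}) = 3
G(7) = mex({0, 1, 3, 4, 5}) = 2
G(8) = mex({0, 2, 3, 5, 6}) = 1
G(9) = mex({0, 1, 2, 3, 6, 7}) = 4
G(10) = mex({0, 1, 3, 4, 5, 7}) = 2
G(11) = mex({0, 1, 2, 3, 4, 5}) = 6
G(12) = mex({0, 1, 2, 3, 5, 6, 7}) = 4
G(13) = mex({0, 2, 3, 4, 6, 7}) = 1
G(14) = mex({0, 1, 4, 5, 6, 7}) = 2
G(15) = mex({0, 1, 2, 3, 4, 5, 6}) = 7
G(16) = mex({0, 2, 3, 5, 6, 7}) = 1
G(17) = mex({0, 1, 2, 3, 5, 6, 7}) = 4
G(18) = mex({0, 1, 2, 4, 5, 6}) = 3
G(19) = mex({0, 1, 3, 4, 5, 7}) = 2
G(20) = mex({0, 2, 3, 4, 5, 6, 7}) = 1
G(21) = mex({0, 1, 2, 3, 5, 6, 7}) = 4
G(22) = mex({0, 1, 2, 3, 4, 5, 7}) = 6
G(23) = mex({0, 1, 2, 3, 4, 5, 6}) = 7
G(24) = mex({0, 1, 2, 3, 5, 6, 7}) = 4
G(25) = mex({0, 2, 3, 4, 6, 7}) = 1
G(26) = mex({0, 1, 3, 4, 5, 6, 7}) = 2
G(27) = mex({0, 1, 2, 3, 4, 5, 6, 7}) = 8
G(28) = mex({0, 1, 2, 3, 4, 6, 7, 8}) = 5
G(29) = mex({0, 1, 2, 3, 5, 6, 7, 8, 9}) = 4
G(30) = mex({0, 1, 2, 3, 4, 5, 6, 9, 10}) = 7
G(31) = mex({0, 1, 3, 4, 5, 7, 10, 11}) = 2
G(32) = mex({0, 2, 3, 4, 5, 6, 7, 9, 11}) = 1
G(33) = mex({0, 1, 2, 3, 4, 5, 6, 7, 9, 12}) = 8
G(34) = mex({0, 1, 2, 3, 4, 5, 7, 8, 11, 12}) = 6
G(35) = mex({0, 1, 2, 3, 4, 5, 6, 8, 9, 10, 11}) = 7
G(36) = mex({0, 1, 2, 3, 5, 6, 7, 9, 10}) = 4
G(37) = mex({0, 2, 3, 4, 6, 7, 9, 10, 11, 12}) = 1
G(38) = mex({0, 1, 3, 4, 5, 6, 7, 9, 10, 11, 12}) = 2
G(39) = mex({0, 1, 2, 4, 5, 6, 7, 9, 10, 12, 14}) = 3
G(40) = mex({0, 2, 3, 4, 6, 7, 11, 12, 14}) = 1
G(41) = mex({0, 1, 2, 3, 5, 6, 7, 9, 10, 11, 12}) = 4
G(42) = mex({0, 1, 2, 3, 4, 5, 6, 9, 10}) = 7
G(43) = mex({0, 1, 3, 4, 5, 7, 9, 10, 12, 15}) = 2
G(44) = mex({0, 2, 3, 4, 5, 6, 7, 9, 10, 12, 15}) = 1
G(45) = mex({0, 1, 2, 3, 4, 5, 6, 7, 9, 10, 12, 14}) = 8
G(46) = mex({0, 1, 3, 4, 5, 7, 8, 11, 12, 14}) = 2
G(47) = mex({0, 1, 2, 3, 4, 5, 6, 8, 9, 10, 11, 12}) = 7
G(48) = mex({0, 1, 2, 3, 5, 6, 7, 9, 10}) = 4
G(49) = mex({0, 2, 3, 4, 6, 7, 9, 10, 11, 12, 15}) = 1
Therefore G(49) = 1.

1


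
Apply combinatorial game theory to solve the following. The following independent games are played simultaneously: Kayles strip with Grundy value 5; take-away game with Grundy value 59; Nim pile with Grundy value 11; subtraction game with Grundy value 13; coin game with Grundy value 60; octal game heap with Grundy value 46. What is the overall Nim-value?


By the Sprague-Grundy theorem, the Grundy value of a sum of games is the XOR of individual Grundy values.
Kayles strip: Grundy value = 5. Running XOR: 0 XOR 5 = 5
take-away game: Grundy value = 59. Running XOR: 5 XOR 59 = 62
Nim pile: Grundy value = 11. Running XOR: 62 XOR 11 = 53
subtraction game: Grundy value = 13. Running XOR: 53 XOR 13 = 56
coin game: Grundy value = 60. Running XOR: 56 XOR 60 = 4
octal game heap: Grundy value = 46. Running XOR: 4 XOR 46 = 42
The combined Grundy value is 42.

42


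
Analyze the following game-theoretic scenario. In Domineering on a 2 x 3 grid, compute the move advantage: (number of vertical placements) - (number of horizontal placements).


Board is 2 x 3 (rows x cols).
Left (vertical) placements: (rows-1) * cols = 1 * 3 = 3
Right (horizontal) placements: rows * (cols-1) = 2 * 2 = 4
Advantage = Left - Right = 3 - 4 = -1

-1


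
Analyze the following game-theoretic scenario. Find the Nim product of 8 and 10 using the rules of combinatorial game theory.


Nim multiplication is bilinear over XOR: (u XOR v) * w = (u*w) XOR (v*w).
So we split each operand into its bit components and XOR the pairwise Nim products.
8 = 8 (as XOR of powers of 2).
10 = 2 + 8 (as XOR of powers of 2).
Using the standard Nim-product table on single bits:
  2*2 = 3,   2*4 = 8,   2*8 = 12,
  4*4 = 6,   4*8 = 11,  8*8 = 13,
and  1*x = x (identity), k*l = l*k (commutative).
Pairwise Nim products:
  8 * 2 = 12
  8 * 8 = 13
XOR them: 12 XOR 13 = 1.
Result: 8 * 10 = 1 (in Nim).

1


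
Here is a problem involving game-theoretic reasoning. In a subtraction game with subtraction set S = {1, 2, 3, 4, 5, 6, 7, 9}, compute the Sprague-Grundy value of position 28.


The subtraction set is S = {1, 2, 3, 4, 5, 6, 7, 9}.
G(k) = mex{ G(k - s) : s in S, s <= k }. We compute iteratively: G(0) = 0.
G(1) = mex({0}) = 1
G(2) = mex({0, 1}) = 2
G(3) = mex({0, 1, 2}) = 3
G(4) = mex({0, 1, 2, 3}) = 4
G(5) = mex({0, 1, 2, 3, 4}) = 5
G(6) = mex({0, 1, 2, 3, 4, 5}) = 6
G(7) = mex({0, 1, 2, 3, 4, 5, 6}) = 7
G(8) = mex({1, 2, 3, 4, 5, 6, 7}) = 0
G(9) = mex({0, 2, 3, 4, 5, 6, 7}) = 1
G(10) = mex({0, 1, 3, 4, 5, 6, 7}) = 2
G(11) = mex({0, 1, 2, 4, 5, 6, 7}) = 3
G(12) = mex({0, 1, 2, 3, 5, 6, 7}) = 4
G(13) = mex({0, 1, 2, 3, 4, 6, 7}) = 5
G(14) = mex({0, 1, 2, 3, 4, 5, 7}) = 6
G(15) = mex({0, 1, 2, 3, 4, 5, 6}) = 7
G(16) = mex({1, 2, 3, 4, 5, 6, 7}) = 0
Observe that G(8)..G(16) = 0, 1, 2, 3, 4, 5, 6, 7, 0 repeats G(0)..G(8) = 0, 1, 2, 3, 4, 5, 6, 7, 0.
For k >= max(S) = 9, G(k) is determined by the previous 9 values G(k-9)..G(k-1); a window of 9 consecutive values has recurred shifted by 8, so by induction G(k + 8) = G(k) for all k >= 0: the sequence is periodic from the start with period 8.
One period: G(0..7) = 0, 1, 2, 3, 4, 5, 6, 7.
28 mod 8 = 4, so G(28) = G(4) = 4.

4


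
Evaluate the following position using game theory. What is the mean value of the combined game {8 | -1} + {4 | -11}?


G1 = {8 | -1}, G2 = {4 | -11}
Each is a switch {a | b} with numbers a > b; its mean value is (a + b)/2, and mean value is additive over game sums: m(G1 + G2) = m(G1) + m(G2).
Mean of G1 = (8 + (-1))/2 = 7/2 = 7/2
Mean of G2 = (4 + (-11))/2 = -7/2 = -7/2
Mean of G1 + G2 = 7/2 + -7/2 = 0

0


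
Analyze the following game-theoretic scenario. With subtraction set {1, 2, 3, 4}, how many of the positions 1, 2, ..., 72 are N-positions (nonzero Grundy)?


Subtraction set S = {1, 2, 3, 4}, so G(n) = n mod 5.
G(n) = 0 when n is a multiple of 5.
Multiples of 5 in [1, 72]: 14
N-positions (nonzero Grundy) = 72 - 14 = 58

58


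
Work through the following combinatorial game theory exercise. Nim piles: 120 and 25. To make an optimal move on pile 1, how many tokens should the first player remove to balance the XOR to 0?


Piles: 120 and 25
Current XOR: 120 XOR 25 = 97 (non-zero, so this is an N-position).
To make the XOR zero, we need to find a move that balances the piles.
For pile 1 (size 120): target = 120 XOR 97 = 25
We reduce pile 1 from 120 to 25.
Tokens removed: 120 - 25 = 95
Verification: 25 XOR 25 = 0

95


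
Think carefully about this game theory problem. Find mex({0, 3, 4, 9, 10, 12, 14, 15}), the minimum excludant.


Set = {0, 3, 4, 9, 10, 12, 14, 15}
0 is in the set.
1 is NOT in the set. This is the mex.
mex = 1

1


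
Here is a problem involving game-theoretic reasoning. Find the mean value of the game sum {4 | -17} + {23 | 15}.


G1 = {4 | -17}, G2 = {23 | 15}
Each is a switch {a | b} with numbers a > b; its mean value is (a + b)/2, and mean value is additive over game sums: m(G1 + G2) = m(G1) + m(G2).
Mean of G1 = (4 + (-17))/2 = -13/2 = -13/2
Mean of G2 = (23 + (15))/2 = 38/2 = 19
Mean of G1 + G2 = -13/2 + 19 = 25/2

25/2


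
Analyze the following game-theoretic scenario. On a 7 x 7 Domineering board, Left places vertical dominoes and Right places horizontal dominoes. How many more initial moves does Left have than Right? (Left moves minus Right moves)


Board is 7 x 7 (rows x cols).
Left (vertical) placements: (rows-1) * cols = 6 * 7 = 42
Right (horizontal) placements: rows * (cols-1) = 7 * 6 = 42
Advantage = Left - Right = 42 - 42 = 0

0


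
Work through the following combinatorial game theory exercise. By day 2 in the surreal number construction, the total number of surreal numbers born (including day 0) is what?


Day 0: {|} = 0 is born. Count = 1.
Day n: the number of surreal numbers born by day n is 2^(n+1) - 1.
By day 0: 2^1 - 1 = 1
By day 1: 2^2 - 1 = 3
By day 2: 2^3 - 1 = 7
By day 2: 7 surreal numbers.

7


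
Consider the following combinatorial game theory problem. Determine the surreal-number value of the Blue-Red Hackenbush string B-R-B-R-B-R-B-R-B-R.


Edges (from ground): B-R-B-R-B-R-B-R-B-R
By Berlekamp's sign-expansion rule, a Blue-Red Hackenbush stalk has the value of the surreal number whose sign sequence is the edge sequence with B -> + and R -> -.
Sign sequence: +-+-+-+-+-
Trace the sign expansion in the surreal number tree, starting from 0:
Edge 1: B (sign +) -> bounds (0, +inf), value = 1
Edge 2: R (sign -) -> bounds (0, 1), value = 1/2
Edge 3: B (sign +) -> bounds (1/2, 1), value = 3/4
Edge 4: R (sign -) -> bounds (1/2, 3/4), value = 5/8
Edge 5: B (sign +) -> bounds (5/8, 3/4), value = 11/16
Edge 6: R (sign -) -> bounds (5/8, 11/16), value = 21/32
Edge 7: B (sign +) -> bounds (21/32, 11/16), value = 43/64
Edge 8: R (sign -) -> bounds (21/32, 43/64), value = 85/128
Edge 9: B (sign +) -> bounds (85/128, 43/64), value = 171/256
Edge 10: R (sign -) -> bounds (85/128, 171/256), value = 341/512
Game value = 341/512

341/512


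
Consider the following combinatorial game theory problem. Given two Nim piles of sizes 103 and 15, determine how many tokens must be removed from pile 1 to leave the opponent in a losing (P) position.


Piles: 103 and 15
Current XOR: 103 XOR 15 = 104 (non-zero, so this is an N-position).
To make the XOR zero, we need to find a move that balances the piles.
For pile 1 (size 103): target = 103 XOR 104 = 15
We reduce pile 1 from 103 to 15.
Tokens removed: 103 - 15 = 88
Verification: 15 XOR 15 = 0

88


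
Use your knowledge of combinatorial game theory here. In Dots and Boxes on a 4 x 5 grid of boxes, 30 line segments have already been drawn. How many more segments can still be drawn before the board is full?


Grid: 4 x 5 boxes, i.e. 5 rows and 6 columns of dots.
Horizontal edges: (rows + 1) * cols = 5 * 5 = 25
Vertical edges: rows * (cols + 1) = 4 * 6 = 24
Total edges: 25 + 24 = 49
Edges drawn: 30
Remaining: 49 - 30 = 19

19


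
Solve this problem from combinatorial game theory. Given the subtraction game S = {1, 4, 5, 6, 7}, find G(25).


The subtraction set is S = {1, 4, 5, 6, 7}.
G(k) = mex{ G(k - s) : s in S, s <= k }. We compute iteratively: G(0) = 0.
G(1) = mex({0}) = 1
G(2) = mex({1}) = 0
G(3) = mex({0}) = 1
G(4) = mex({0, 1}) = 2
G(5) = mex({0, 1, 2}) = 3
G(6) = mex({0, 1, 3}) = 2
G(7) = mex({0, 1, 2}) = 3
G(8) = mex({0, 1, 2, 3}) = 4
G(9) = mex({0, 1, 2, 3, 4}) = 5
G(10) = mex({1, 2, 3, 5}) = 0
G(11) = mex({0, 2, 3}) = 1
G(12) = mex({1, 2, 3, 4}) = 0
G(13) = mex({0, 2, 3, 4, 5}) = 1
G(14) = mex({0, 1, 3, 4, 5}) = 2
G(15) = mex({0, 1, 2, 4, 5}) = 3
G(16) = mex({0, 1, 3, 5}) = 2
Observe that G(10)..G(16) = 0, 1, 0, 1, 2, 3, 2 repeats G(0)..G(6) = 0, 1, 0, 1, 2, 3, 2.
For k >= max(S) = 7, G(k) is determined by the previous 7 values G(k-7)..G(k-1); a window of 7 consecutive values has recurred shifted by 10, so by induction G(k + 10) = G(k) for all k >= 0: the sequence is periodic from the start with period 10.
One period: G(0..9) = 0, 1, 0, 1, 2, 3, 2, 3, 4, 5.
25 mod 10 = 5, so G(25) = G(5) = 3.

3


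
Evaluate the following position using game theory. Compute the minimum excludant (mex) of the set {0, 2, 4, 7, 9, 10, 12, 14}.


Set = {0, 2, 4, 7, 9, 10, 12, 14}
0 is in the set.
1 is NOT in the set. This is the mex.
mex = 1

1


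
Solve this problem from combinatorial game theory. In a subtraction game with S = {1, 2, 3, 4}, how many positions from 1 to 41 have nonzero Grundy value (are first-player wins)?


Subtraction set S = {1, 2, 3, 4}, so G(n) = n mod 5.
G(n) = 0 when n is a multiple of 5.
Multiples of 5 in [1, 41]: 8
N-positions (nonzero Grundy) = 41 - 8 = 33

33


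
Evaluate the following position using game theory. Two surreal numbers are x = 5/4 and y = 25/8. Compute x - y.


x = 5/4, y = 25/8
Converting to common denominator: 8
x = 10/8, y = 25/8
x - y = 5/4 - 25/8 = -15/8

-15/8


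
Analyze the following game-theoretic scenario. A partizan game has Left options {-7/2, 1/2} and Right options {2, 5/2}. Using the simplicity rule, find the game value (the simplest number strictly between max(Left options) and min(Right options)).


Left options: {-7/2, 1/2}, max = 1/2
Right options: {2, 5/2}, min = 2
All options are numbers and max(Left) < min(Right), so by the simplicity theorem the value is the simplest (earliest-born) number strictly between 1/2 and 2.
The only integer strictly between 1/2 and 2 is 1.
No non-integer in the interval can be simpler: if x is a non-integer in the interval, then floor(x) or ceil(x) also lies in the interval (the interval contains an integer), and both are proper prefixes of x's sign expansion, i.e. born earlier. So the game value is 1.
Game value = 1

1


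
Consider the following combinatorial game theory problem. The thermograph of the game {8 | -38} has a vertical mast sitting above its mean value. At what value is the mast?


Game = {8 | -38}, a switch {a | b} with numbers a > b.
Its thermograph has left wall a - t and right wall b + t, which meet at t = (a - b)/2, where both equal (a + b)/2. So the mast (mean value) is at (a + b)/2.
Mean = (8 + (-38))/2 = -30/2 = -15

-15


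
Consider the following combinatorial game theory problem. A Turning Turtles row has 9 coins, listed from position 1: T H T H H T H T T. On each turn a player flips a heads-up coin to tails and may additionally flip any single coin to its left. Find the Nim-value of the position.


Coins: T H T H H T H T T
Key fact: a single head at position k behaves exactly like a Nim heap of size k (turning it to T and optionally flipping a coin at j < k corresponds to moving the heap from k to j, or to 0), and heads combine as a disjunctive sum (two heads at the same place would cancel, matching j XOR j = 0). So the Nim-value is the XOR of the 1-indexed positions of the heads.
Face-up positions (1-indexed): [2, 4, 5, 7]
XOR 0 with 2: 0 XOR 2 = 2
XOR 2 with 4: 2 XOR 4 = 6
XOR 6 with 5: 6 XOR 5 = 3
XOR 3 with 7: 3 XOR 7 = 4
Nim-value = 4

4


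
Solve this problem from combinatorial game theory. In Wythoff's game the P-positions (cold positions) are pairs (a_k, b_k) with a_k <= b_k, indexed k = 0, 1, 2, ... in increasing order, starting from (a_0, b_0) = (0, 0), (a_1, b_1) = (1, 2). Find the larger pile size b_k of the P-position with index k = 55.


By Wythoff's theorem, a_k = floor(k * phi) and b_k = floor(k * phi^2) = a_k + k, where phi = (1 + sqrt(5))/2 is the golden ratio.
phi = (1 + sqrt(5))/2 = 1.618034
phi^2 = phi + 1 = 2.618034
k = 55
k * phi^2 = 55 * 2.618034 = 143.991869
b_55 = floor(k * phi^2) = 143 (check: a_55 + k = 88 + 55 = 143)

143


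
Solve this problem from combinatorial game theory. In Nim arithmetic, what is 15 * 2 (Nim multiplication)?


Nim multiplication is bilinear over XOR: (u XOR v) * w = (u*w) XOR (v*w).
So we split each operand into its bit components and XOR the pairwise Nim products.
15 = 1 + 2 + 4 + 8 (as XOR of powers of 2).
2 = 2 (as XOR of powers of 2).
Using the standard Nim-product table on single bits:
  2*2 = 3,   2*4 = 8,   2*8 = 12,
  4*4 = 6,   4*8 = 11,  8*8 = 13,
and  1*x = x (identity), k*l = l*k (commutative).
Pairwise Nim products:
  1 * 2 = 2
  2 * 2 = 3
  4 * 2 = 8
  8 * 2 = 12
XOR them: 2 XOR 3 XOR 8 XOR 12 = 5.
Result: 15 * 2 = 5 (in Nim).

5


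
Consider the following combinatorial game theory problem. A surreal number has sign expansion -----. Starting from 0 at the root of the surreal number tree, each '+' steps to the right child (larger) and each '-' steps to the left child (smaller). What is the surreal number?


Sign expansion: -----
Rule: track bounds (lo, hi), initially (-inf, +inf). On '+', the current value becomes lo and we move to the simplest number in (value, hi): value + 1 if hi = +inf, otherwise the midpoint (value + hi)/2. On '-', the current value becomes hi and we move to value - 1 if lo = -inf, otherwise the midpoint (lo + value)/2.
Start at 0.
Step 1: sign = -, move left. Bounds: (-inf, 0). Value = -1
Step 2: sign = -, move left. Bounds: (-inf, -1). Value = -2
Step 3: sign = -, move left. Bounds: (-inf, -2). Value = -3
Step 4: sign = -, move left. Bounds: (-inf, -3). Value = -4
Step 5: sign = -, move left. Bounds: (-inf, -4). Value = -5
The surreal number with sign expansion ----- is -5.

-5


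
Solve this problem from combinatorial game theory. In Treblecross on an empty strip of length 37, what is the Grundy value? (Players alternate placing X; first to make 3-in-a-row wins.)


Treblecross: place X on empty cells; 3-in-a-row wins.
Playing within two cells of an existing X lets the opponent win at once, so sensible play treats the cells i-2..i+2 around each X as dead. The player left with no safe cell loses, so this is a normal-play take-away game on strips of safe cells.
Placing X at cell i (0-indexed) of a strip of k safe cells leaves independent strips of sizes max(0, i-2) and max(0, k-i-3). Hence G(k) = mex{ G(max(0,i-2)) XOR G(max(0,k-i-3)) : 0 <= i < k }, with G(0) = 0.
G(1): splits (0,0):0^0=0 -> mex({0}) = 1
G(2): splits (0,0):0^0=0 -> mex({0}) = 1
G(3): splits (0,0):0^0=0 -> mex({0}) = 1
G(4): splits (0,1):0^1=1 (0,0):0^0=0 -> mex({0, 1}) = 2
G(5): splits (0,2):0^1=1 (0,1):0^1=1 (0,0):0^0=0 -> mex({0, 1}) = 2
G(6) = mex({1}) = 0
G(7) = mex({0, 1, 2}) = 3
G(8) = mex({0, 1, 2}) = 3
G(9) = mex({0, 2}) = 1
G(10) = mex({0, 2, 3}) = 1
G(11) = mex({0, 3}) = 1
G(12) = mex({1, 3}) = 0
G(13) = mex({0, 1, 2, 3}) = 4
G(14) = mex({0, 1, 2}) = 3
G(15) = mex({0, 1, 2}) = 3
G(16) = mex({0, 1, 2, 4}) = 3
G(17) = mex({0, 1, 3, 4}) = 2
G(18) = mex({0, 1, 3, 4}) = 2
G(19) = mex({0, 1, 3, 5}) = 2
G(20) = mex({0, 1, 2, 3, 5}) = 4
G(21) = mex({0, 1, 2, 3, 5}) = 4
G(22) = mex({1, 2, 6}) = 0
G(23) = mex({0, 1, 2, 3, 4, 6}) = 5
G(24) = mex({0, 1, 2, 3, 4}) = 5
G(25) = mex({0, 1, 3, 4, 7}) = 2
G(26) = mex({0, 1, 3, 4, 5, 7}) = 2
G(27) = mex({0, 1, 3, 5}) = 2
G(28) = mex({0, 1, 2, 5}) = 3
G(29) = mex({0, 1, 2, 4, 5, 6}) = 3
G(30) = mex({1, 2, 4, 6}) = 0
G(31) = mex({0, 1, 2, 3, 4, 6}) = 5
G(32) = mex({1, 2, 3, 4, 7}) = 0
G(33) = mex({0, 3, 7}) = 1
G(34) = mex({0, 2, 3, 5, 7}) = 1
G(35) = mex({0, 2, 3, 5, 6}) = 1
G(36) = mex({0, 1, 2, 5, 6}) = 3
G(37) = mex({0, 1, 2, 4, 5, 6}) = 3
Therefore G(37) = 3.

3


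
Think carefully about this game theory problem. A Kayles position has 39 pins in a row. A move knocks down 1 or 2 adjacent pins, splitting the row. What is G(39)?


Kayles: a move removes 1 or 2 adjacent pins from a contiguous row.
Removing pins from a row of k leaves two independent rows (a, b) with a + b = k - 1 (one pin) or a + b = k - 2 (two pins); an end removal gives a = 0.
By Sprague-Grundy, G(k) = mex{ G(a) XOR G(b) } over all these splits. G(0) = 0.
G(1): splits (0,0):0^0=0 -> mex({0}) = 1
G(2): splits (0,1):0^1=1 (0,0):0^0=0 -> mex({0, 1}) = 2
G(3): splits (0,2):0^2=2 (1,1):1^1=0 (0,1):0^1=1 -> mex({0, 1, 2}) = 3
G(4): splits (0,3):0^3=3 (1,2):1^2=3 (0,2):0^2=2 (1,1):1^1=0 -> mex({0, 2, 3}) = 1
G(5): splits (0,4):0^1=1 (1,3):1^3=2 (2,2):2^2=0 (0,3):0^3=3 (1,2):1^2=3 -> mex({0, 1, 2, 3}) = 4
G(6) = mex({0, 1, 2, 4}) = 3
G(7) = mex({0, 1, 3, 4, 5}) = 2
G(8) = mex({0, 2, 3, 5, 6}) = 1
G(9) = mex({0, 1, 2, 3, 6, 7}) = 4
G(10) = mex({0, 1, 3, 4, 5, 7}) = 2
G(11) = mex({0, 1, 2, 3, 4, 5}) = 6
G(12) = mex({0, 1, 2, 3, 5, 6, 7}) = 4
G(13) = mex({0, 2, 3, 4, 6, 7}) = 1
G(14) = mex({0, 1, 4, 5, 6, 7}) = 2
G(15) = mex({0, 1, 2, 3, 4, 5, 6}) = 7
G(16) = mex({0, 2, 3, 5, 6, 7}) = 1
G(17) = mex({0, 1, 2, 3, 5, 6, 7}) = 4
G(18) = mex({0, 1, 2, 4, 5, 6}) = 3
G(19) = mex({0, 1, 3, 4, 5, 7}) = 2
G(20) = mex({0, 2, 3, 4, 5, 6, 7}) = 1
G(21) = mex({0, 1, 2, 3, 5, 6, 7}) = 4
G(22) = mex({0, 1, 2, 3, 4, 5, 7}) = 6
G(23) = mex({0, 1, 2, 3, 4, 5, 6}) = 7
G(24) = mex({0, 1, 2, 3, 5, 6, 7}) = 4
G(25) = mex({0, 2, 3, 4, 6, 7}) = 1
G(26) = mex({0, 1, 3, 4, 5, 6, 7}) = 2
G(27) = mex({0, 1, 2, 3, 4, 5, 6, 7}) = 8
G(28) = mex({0, 1, 2, 3, 4, 6, 7, 8}) = 5
G(29) = mex({0, 1, 2, 3, 5, 6, 7, 8, 9}) = 4
G(30) = mex({0, 1, 2, 3, 4, 5, 6, 9, 10}) = 7
G(31) = mex({0, 1, 3, 4, 5, 7, 10, 11}) = 2
G(32) = mex({0, 2, 3, 4, 5, 6, 7, 9, 11}) = 1
G(33) = mex({0, 1, 2, 3, 4, 5, 6, 7, 9, 12}) = 8
G(34) = mex({0, 1, 2, 3, 4, 5, 7, 8, 11, 12}) = 6
G(35) = mex({0, 1, 2, 3, 4, 5, 6, 8, 9, 10, 11}) = 7
G(36) = mex({0, 1, 2, 3, 5, 6, 7, 9, 10}) = 4
G(37) = mex({0, 2, 3, 4, 6, 7, 9, 10, 11, 12}) = 1
G(38) = mex({0, 1, 3, 4, 5, 6, 7, 9, 10, 11, 12}) = 2
G(39) = mex({0, 1, 2, 4, 5, 6, 7, 9, 10, 12, 14}) = 3
Therefore G(39) = 3.

3


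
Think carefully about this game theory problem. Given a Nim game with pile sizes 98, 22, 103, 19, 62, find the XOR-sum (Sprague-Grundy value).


We need the XOR (exclusive or) of all pile sizes.
After XOR-ing pile 1 (size 98): 0 XOR 98 = 98
After XOR-ing pile 2 (size 22): 98 XOR 22 = 116
After XOR-ing pile 3 (size 103): 116 XOR 103 = 19
After XOR-ing pile 4 (size 19): 19 XOR 19 = 0
After XOR-ing pile 5 (size 62): 0 XOR 62 = 62
The Nim-value of this position is 62.

62


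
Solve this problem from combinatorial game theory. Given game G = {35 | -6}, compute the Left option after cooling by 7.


Original game: {35 | -6} (a switch {a | b} with a > b).
Cooling by t (for t below the temperature (a - b)/2 = 41/2) taxes each move by t: {a | b} cooled by t is {a - t | b + t}.
Cooling amount: t = 7
Cooled Left option: 35 - 7 = 28
Cooled Right option: -6 + 7 = 1
Cooled game: {28 | 1}
Left option = 28

28


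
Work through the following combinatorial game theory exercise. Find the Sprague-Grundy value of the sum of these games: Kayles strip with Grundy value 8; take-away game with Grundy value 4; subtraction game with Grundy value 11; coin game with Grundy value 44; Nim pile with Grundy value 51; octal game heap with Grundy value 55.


By the Sprague-Grundy theorem, the Grundy value of a sum of games is the XOR of individual Grundy values.
Kayles strip: Grundy value = 8. Running XOR: 0 XOR 8 = 8
take-away game: Grundy value = 4. Running XOR: 8 XOR 4 = 12
subtraction game: Grundy value = 11. Running XOR: 12 XOR 11 = 7
coin game: Grundy value = 44. Running XOR: 7 XOR 44 = 43
Nim pile: Grundy value = 51. Running XOR: 43 XOR 51 = 24
octal game heap: Grundy value = 55. Running XOR: 24 XOR 55 = 47
The combined Grundy value is 47.

47


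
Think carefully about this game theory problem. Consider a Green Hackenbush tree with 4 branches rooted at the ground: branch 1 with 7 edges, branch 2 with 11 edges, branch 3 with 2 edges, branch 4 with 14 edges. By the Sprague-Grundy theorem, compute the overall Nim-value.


The tree has 4 branches from the ground vertex.
In Green Hackenbush, the Nim-value of a simple path of length k is k.
Branch 1: length 7, Nim-value = 7
Branch 2: length 11, Nim-value = 11
Branch 3: length 2, Nim-value = 2
Branch 4: length 14, Nim-value = 14
Total Nim-value = XOR of all branch values:
0 XOR 7 = 7
7 XOR 11 = 12
12 XOR 2 = 14
14 XOR 14 = 0
Nim-value of the tree = 0

0


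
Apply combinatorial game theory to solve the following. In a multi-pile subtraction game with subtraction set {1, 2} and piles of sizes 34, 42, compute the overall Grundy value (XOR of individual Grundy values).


Subtraction set: {1, 2}
For this subtraction set, G(n) = n mod 3 (period = max + 1 = 3).
Pile 1 (size 34): G(34) = 34 mod 3 = 1
Pile 2 (size 42): G(42) = 42 mod 3 = 0
Total Grundy value = XOR of all: 1 XOR 0 = 1

1


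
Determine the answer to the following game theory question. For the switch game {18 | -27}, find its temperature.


The game is {18 | -27}, a switch {a | b} with numbers a > b.
Cooling {a | b} by t gives {a - t | b + t}, which stops being hot when a - t = b + t, i.e. at t = (a - b)/2. So the temperature of a switch is (a - b)/2.
Temperature = (Left option - Right option) / 2
= (18 - (-27)) / 2
= 45 / 2
= 45/2

45/2


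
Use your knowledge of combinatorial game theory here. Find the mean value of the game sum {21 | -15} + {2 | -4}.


G1 = {21 | -15}, G2 = {2 | -4}
Each is a switch {a | b} with numbers a > b; its mean value is (a + b)/2, and mean value is additive over game sums: m(G1 + G2) = m(G1) + m(G2).
Mean of G1 = (21 + (-15))/2 = 6/2 = 3
Mean of G2 = (2 + (-4))/2 = -2/2 = -1
Mean of G1 + G2 = 3 + -1 = 2

2


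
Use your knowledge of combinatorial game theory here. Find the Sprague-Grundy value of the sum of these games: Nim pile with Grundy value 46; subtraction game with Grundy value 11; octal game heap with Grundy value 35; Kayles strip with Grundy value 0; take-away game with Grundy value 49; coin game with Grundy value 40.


By the Sprague-Grundy theorem, the Grundy value of a sum of games is the XOR of individual Grundy values.
Nim pile: Grundy value = 46. Running XOR: 0 XOR 46 = 46
subtraction game: Grundy value = 11. Running XOR: 46 XOR 11 = 37
octal game heap: Grundy value = 35. Running XOR: 37 XOR 35 = 6
Kayles strip: Grundy value = 0. Running XOR: 6 XOR 0 = 6
take-away game: Grundy value = 49. Running XOR: 6 XOR 49 = 55
coin game: Grundy value = 40. Running XOR: 55 XOR 40 = 31
The combined Grundy value is 31.

31


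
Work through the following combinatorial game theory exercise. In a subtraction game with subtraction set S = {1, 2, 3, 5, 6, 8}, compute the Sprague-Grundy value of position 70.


The subtraction set is S = {1, 2, 3, 5, 6, 8}.
G(k) = mex{ G(k - s) : s in S, s <= k }. We compute iteratively: G(0) = 0.
G(1) = mex({0}) = 1
G(2) = mex({0, 1}) = 2
G(3) = mex({0, 1, 2}) = 3
G(4) = mex({1, 2, 3}) = 0
G(5) = mex({0, 2, 3}) = 1
G(6) = mex({0, 1, 3}) = 2
G(7) = mex({0, 1, 2}) = 3
G(8) = mex({0, 1, 2, 3}) = 4
G(9) = mex({0, 1, 2, 3, 4}) = 5
G(10) = mex({0, 1, 2, 3, 4, 5}) = 6
G(11) = mex({1, 2, 3, 4, 5, 6}) = 0
G(12) = mex({0, 2, 3, 5, 6}) = 1
G(13) = mex({0, 1, 3, 4, 6}) = 2
G(14) = mex({0, 1, 2, 4, 5}) = 3
G(15) = mex({1, 2, 3, 5, 6}) = 0
G(16) = mex({0, 2, 3, 4, 6}) = 1
G(17) = mex({0, 1, 3, 5}) = 2
G(18) = mex({0, 1, 2, 6}) = 3
Observe that G(11)..G(18) = 0, 1, 2, 3, 0, 1, 2, 3 repeats G(0)..G(7) = 0, 1, 2, 3, 0, 1, 2, 3.
For k >= max(S) = 8, G(k) is determined by the previous 8 values G(k-8)..G(k-1); a window of 8 consecutive values has recurred shifted by 11, so by induction G(k + 11) = G(k) for all k >= 0: the sequence is periodic from the start with period 11.
One period: G(0..10) = 0, 1, 2, 3, 0, 1, 2, 3, 4, 5, 6.
70 mod 11 = 4, so G(70) = G(4) = 0.

0


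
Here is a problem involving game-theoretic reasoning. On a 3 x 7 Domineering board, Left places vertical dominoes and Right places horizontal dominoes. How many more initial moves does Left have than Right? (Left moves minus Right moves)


Board is 3 x 7 (rows x cols).
Left (vertical) placements: (rows-1) * cols = 2 * 7 = 14
Right (horizontal) placements: rows * (cols-1) = 3 * 6 = 18
Advantage = Left - Right = 14 - 18 = -4

-4


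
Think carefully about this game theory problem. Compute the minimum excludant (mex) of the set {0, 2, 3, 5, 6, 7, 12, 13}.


Set = {0, 2, 3, 5, 6, 7, 12, 13}
0 is in the set.
1 is NOT in the set. This is the mex.
mex = 1

1


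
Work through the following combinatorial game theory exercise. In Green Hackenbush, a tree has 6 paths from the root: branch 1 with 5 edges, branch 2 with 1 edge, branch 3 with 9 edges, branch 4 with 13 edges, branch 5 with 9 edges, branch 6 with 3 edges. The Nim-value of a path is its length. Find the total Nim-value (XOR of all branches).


The tree has 6 branches from the ground vertex.
In Green Hackenbush, the Nim-value of a simple path of length k is k.
Branch 1: length 5, Nim-value = 5
Branch 2: length 1, Nim-value = 1
Branch 3: length 9, Nim-value = 9
Branch 4: length 13, Nim-value = 13
Branch 5: length 9, Nim-value = 9
Branch 6: length 3, Nim-value = 3
Total Nim-value = XOR of all branch values:
0 XOR 5 = 5
5 XOR 1 = 4
4 XOR 9 = 13
13 XOR 13 = 0
0 XOR 9 = 9
9 XOR 3 = 10
Nim-value of the tree = 10

10


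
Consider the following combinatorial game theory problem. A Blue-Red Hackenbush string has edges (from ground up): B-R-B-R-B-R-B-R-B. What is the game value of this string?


Edges (from ground): B-R-B-R-B-R-B-R-B
By Berlekamp's sign-expansion rule, a Blue-Red Hackenbush stalk has the value of the surreal number whose sign sequence is the edge sequence with B -> + and R -> -.
Sign sequence: +-+-+-+-+
Trace the sign expansion in the surreal number tree, starting from 0:
Edge 1: B (sign +) -> bounds (0, +inf), value = 1
Edge 2: R (sign -) -> bounds (0, 1), value = 1/2
Edge 3: B (sign +) -> bounds (1/2, 1), value = 3/4
Edge 4: R (sign -) -> bounds (1/2, 3/4), value = 5/8
Edge 5: B (sign +) -> bounds (5/8, 3/4), value = 11/16
Edge 6: R (sign -) -> bounds (5/8, 11/16), value = 21/32
Edge 7: B (sign +) -> bounds (21/32, 11/16), value = 43/64
Edge 8: R (sign -) -> bounds (21/32, 43/64), value = 85/128
Edge 9: B (sign +) -> bounds (85/128, 43/64), value = 171/256
Game value = 171/256

171/256


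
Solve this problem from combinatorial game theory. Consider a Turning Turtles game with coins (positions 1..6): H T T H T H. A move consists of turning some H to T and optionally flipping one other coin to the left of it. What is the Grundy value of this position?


Coins: H T T H T H
Key fact: a single head at position k behaves exactly like a Nim heap of size k (turning it to T and optionally flipping a coin at j < k corresponds to moving the heap from k to j, or to 0), and heads combine as a disjunctive sum (two heads at the same place would cancel, matching j XOR j = 0). So the Nim-value is the XOR of the 1-indexed positions of the heads.
Face-up positions (1-indexed): [1, 4, 6]
XOR 0 with 1: 0 XOR 1 = 1
XOR 1 with 4: 1 XOR 4 = 5
XOR 5 with 6: 5 XOR 6 = 3
Nim-value = 3

3


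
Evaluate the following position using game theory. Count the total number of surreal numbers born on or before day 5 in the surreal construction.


Day 0: {|} = 0 is born. Count = 1.
Day n: the number of surreal numbers born by day n is 2^(n+1) - 1.
By day 0: 2^1 - 1 = 1
By day 1: 2^2 - 1 = 3
By day 2: 2^3 - 1 = 7
By day 3: 2^4 - 1 = 15
By day 4: 2^5 - 1 = 31
By day 5: 2^6 - 1 = 63
By day 5: 63 surreal numbers.

63


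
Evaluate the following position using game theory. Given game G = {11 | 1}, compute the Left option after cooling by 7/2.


Original game: {11 | 1} (a switch {a | b} with a > b).
Cooling by t (for t below the temperature (a - b)/2 = 5) taxes each move by t: {a | b} cooled by t is {a - t | b + t}.
Cooling amount: t = 7/2
Cooled Left option: 11 - 7/2 = 15/2
Cooled Right option: 1 + 7/2 = 9/2
Cooled game: {15/2 | 9/2}
Left option = 15/2

15/2


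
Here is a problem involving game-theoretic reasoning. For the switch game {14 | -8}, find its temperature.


The game is {14 | -8}, a switch {a | b} with numbers a > b.
Cooling {a | b} by t gives {a - t | b + t}, which stops being hot when a - t = b + t, i.e. at t = (a - b)/2. So the temperature of a switch is (a - b)/2.
Temperature = (Left option - Right option) / 2
= (14 - (-8)) / 2
= 22 / 2
= 11

11


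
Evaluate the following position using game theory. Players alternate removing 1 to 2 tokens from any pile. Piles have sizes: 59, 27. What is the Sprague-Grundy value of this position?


Subtraction set: {1, 2}
For this subtraction set, G(n) = n mod 3 (period = max + 1 = 3).
Pile 1 (size 59): G(59) = 59 mod 3 = 2
Pile 2 (size 27): G(27) = 27 mod 3 = 0
Total Grundy value = XOR of all: 2 XOR 0 = 2

2


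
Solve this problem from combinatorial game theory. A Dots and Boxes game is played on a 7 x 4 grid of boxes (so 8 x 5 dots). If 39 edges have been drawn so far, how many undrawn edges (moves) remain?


Grid: 7 x 4 boxes, i.e. 8 rows and 5 columns of dots.
Horizontal edges: (rows + 1) * cols = 8 * 4 = 32
Vertical edges: rows * (cols + 1) = 7 * 5 = 35
Total edges: 32 + 35 = 67
Edges drawn: 39
Remaining: 67 - 39 = 28

28


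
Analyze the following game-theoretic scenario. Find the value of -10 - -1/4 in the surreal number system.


x = -10, y = -1/4
Converting to common denominator: 4
x = -40/4, y = -1/4
x - y = -10 - -1/4 = -39/4

-39/4


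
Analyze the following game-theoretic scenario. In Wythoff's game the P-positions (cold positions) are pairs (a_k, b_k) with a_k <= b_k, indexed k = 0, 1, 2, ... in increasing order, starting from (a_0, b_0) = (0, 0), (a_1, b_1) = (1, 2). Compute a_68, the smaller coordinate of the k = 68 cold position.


By Wythoff's theorem, a_k = floor(k * phi) and b_k = floor(k * phi^2) = a_k + k, where phi = (1 + sqrt(5))/2 is the golden ratio.
phi = (1 + sqrt(5))/2 = 1.618034
k = 68
k * phi = 68 * 1.618034 = 110.026311
a_68 = floor(k * phi) = 110

110


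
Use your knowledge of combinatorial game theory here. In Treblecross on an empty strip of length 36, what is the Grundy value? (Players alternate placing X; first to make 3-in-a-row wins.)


Treblecross: place X on empty cells; 3-in-a-row wins.
Playing within two cells of an existing X lets the opponent win at once, so sensible play treats the cells i-2..i+2 around each X as dead. The player left with no safe cell loses, so this is a normal-play take-away game on strips of safe cells.
Placing X at cell i (0-indexed) of a strip of k safe cells leaves independent strips of sizes max(0, i-2) and max(0, k-i-3). Hence G(k) = mex{ G(max(0,i-2)) XOR G(max(0,k-i-3)) : 0 <= i < k }, with G(0) = 0.
G(1): splits (0,0):0^0=0 -> mex({0}) = 1
G(2): splits (0,0):0^0=0 -> mex({0}) = 1
G(3): splits (0,0):0^0=0 -> mex({0}) = 1
G(4): splits (0,1):0^1=1 (0,0):0^0=0 -> mex({0, 1}) = 2
G(5): splits (0,2):0^1=1 (0,1):0^1=1 (0,0):0^0=0 -> mex({0, 1}) = 2
G(6) = mex({1}) = 0
G(7) = mex({0, 1, 2}) = 3
G(8) = mex({0, 1, 2}) = 3
G(9) = mex({0, 2}) = 1
G(10) = mex({0, 2, 3}) = 1
G(11) = mex({0, 3}) = 1
G(12) = mex({1, 3}) = 0
G(13) = mex({0, 1, 2, 3}) = 4
G(14) = mex({0, 1, 2}) = 3
G(15) = mex({0, 1, 2}) = 3
G(16) = mex({0, 1, 2, 4}) = 3
G(17) = mex({0, 1, 3, 4}) = 2
G(18) = mex({0, 1, 3, 4}) = 2
G(19) = mex({0, 1, 3, 5}) = 2
G(20) = mex({0, 1, 2, 3, 5}) = 4
G(21) = mex({0, 1, 2, 3, 5}) = 4
G(22) = mex({1, 2, 6}) = 0
G(23) = mex({0, 1, 2, 3, 4, 6}) = 5
G(24) = mex({0, 1, 2, 3, 4}) = 5
G(25) = mex({0, 1, 3, 4, 7}) = 2
G(26) = mex({0, 1, 3, 4, 5, 7}) = 2
G(27) = mex({0, 1, 3, 5}) = 2
G(28) = mex({0, 1, 2, 5}) = 3
G(29) = mex({0, 1, 2, 4, 5, 6}) = 3
G(30) = mex({1, 2, 4, 6}) = 0
G(31) = mex({0, 1, 2, 3, 4, 6}) = 5
G(32) = mex({1, 2, 3, 4, 7}) = 0
G(33) = mex({0, 3, 7}) = 1
G(34) = mex({0, 2, 3, 5, 7}) = 1
G(35) = mex({0, 2, 3, 5, 6}) = 1
G(36) = mex({0, 1, 2, 5, 6}) = 3
Therefore G(36) = 3.

3


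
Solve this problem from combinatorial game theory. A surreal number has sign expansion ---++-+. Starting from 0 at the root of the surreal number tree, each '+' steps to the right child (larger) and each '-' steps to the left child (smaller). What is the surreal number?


Sign expansion: ---++-+
Rule: track bounds (lo, hi), initially (-inf, +inf). On '+', the current value becomes lo and we move to the simplest number in (value, hi): value + 1 if hi = +inf, otherwise the midpoint (value + hi)/2. On '-', the current value becomes hi and we move to value - 1 if lo = -inf, otherwise the midpoint (lo + value)/2.
Start at 0.
Step 1: sign = -, move left. Bounds: (-inf, 0). Value = -1
Step 2: sign = -, move left. Bounds: (-inf, -1). Value = -2
Step 3: sign = -, move left. Bounds: (-inf, -2). Value = -3
Step 4: sign = +, move right. Bounds: (-3, -2). Value = -5/2
Step 5: sign = +, move right. Bounds: (-5/2, -2). Value = -9/4
Step 6: sign = -, move left. Bounds: (-5/2, -9/4). Value = -19/8
Step 7: sign = +, move right. Bounds: (-19/8, -9/4). Value = -37/16
The surreal number with sign expansion ---++-+ is -37/16.

-37/16


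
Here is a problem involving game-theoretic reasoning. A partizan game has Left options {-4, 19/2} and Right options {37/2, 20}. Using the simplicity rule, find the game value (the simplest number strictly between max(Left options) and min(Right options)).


Left options: {-4, 19/2}, max = 19/2
Right options: {37/2, 20}, min = 37/2
All options are numbers and max(Left) < min(Right), so by the simplicity theorem the value is the simplest (earliest-born) number strictly between 19/2 and 37/2.
Integers 10 through 18 all lie strictly between 19/2 and 37/2.
Among integers, the simplest (lowest birthday = smallest |n|; 0 is born on day 0, +-n on day n) is 10.
No non-integer in the interval can be simpler: if x is a non-integer in the interval, then floor(x) or ceil(x) also lies in the interval (the interval contains an integer), and both are proper prefixes of x's sign expansion, i.e. born earlier. So the game value is 10.
Game value = 10

10


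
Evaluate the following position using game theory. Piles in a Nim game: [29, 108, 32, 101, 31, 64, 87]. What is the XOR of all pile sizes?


We need the XOR (exclusive or) of all pile sizes.
After XOR-ing pile 1 (size 29): 0 XOR 29 = 29
After XOR-ing pile 2 (size 108): 29 XOR 108 = 113
After XOR-ing pile 3 (size 32): 113 XOR 32 = 81
After XOR-ing pile 4 (size 101): 81 XOR 101 = 52
After XOR-ing pile 5 (size 31): 52 XOR 31 = 43
After XOR-ing pile 6 (size 64): 43 XOR 64 = 107
After XOR-ing pile 7 (size 87): 107 XOR 87 = 60
The Nim-value of this position is 60.

60


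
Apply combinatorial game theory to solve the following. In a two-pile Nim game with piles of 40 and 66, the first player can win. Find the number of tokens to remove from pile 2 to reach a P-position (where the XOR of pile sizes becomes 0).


Piles: 40 and 66
Current XOR: 40 XOR 66 = 106 (non-zero, so this is an N-position).
To make the XOR zero, we need to find a move that balances the piles.
For pile 2 (size 66): target = 66 XOR 106 = 40
We reduce pile 2 from 66 to 40.
Tokens removed: 66 - 40 = 26
Verification: 40 XOR 40 = 0

26


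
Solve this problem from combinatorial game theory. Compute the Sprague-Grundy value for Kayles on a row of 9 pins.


Kayles: a move removes 1 or 2 adjacent pins from a contiguous row.
Removing pins from a row of k leaves two independent rows (a, b) with a + b = k - 1 (one pin) or a + b = k - 2 (two pins); an end removal gives a = 0.
By Sprague-Grundy, G(k) = mex{ G(a) XOR G(b) } over all these splits. G(0) = 0.
G(1): splits (0,0):0^0=0 -> mex({0}) = 1
G(2): splits (0,1):0^1=1 (0,0):0^0=0 -> mex({0, 1}) = 2
G(3): splits (0,2):0^2=2 (1,1):1^1=0 (0,1):0^1=1 -> mex({0, 1, 2}) = 3
G(4): splits (0,3):0^3=3 (1,2):1^2=3 (0,2):0^2=2 (1,1):1^1=0 -> mex({0, 2, 3}) = 1
G(5): splits (0,4):0^1=1 (1,3):1^3=2 (2,2):2^2=0 (0,3):0^3=3 (1,2):1^2=3 -> mex({0, 1, 2, 3}) = 4
G(6) = mex({0, 1, 2, 4}) = 3
G(7) = mex({0, 1, 3, 4, 5}) = 2
G(8) = mex({0, 2, 3, 5, 6}) = 1
G(9) = mex({0, 1, 2, 3, 6, 7}) = 4
Therefore G(9) = 4.

4


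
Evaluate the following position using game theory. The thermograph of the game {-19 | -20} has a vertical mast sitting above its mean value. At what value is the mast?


Game = {-19 | -20}, a switch {a | b} with numbers a > b.
Its thermograph has left wall a - t and right wall b + t, which meet at t = (a - b)/2, where both equal (a + b)/2. So the mast (mean value) is at (a + b)/2.
Mean = (-19 + (-20))/2 = -39/2 = -39/2

-39/2


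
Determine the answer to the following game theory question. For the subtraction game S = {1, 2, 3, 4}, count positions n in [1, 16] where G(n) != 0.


Subtraction set S = {1, 2, 3, 4}, so G(n) = n mod 5.
G(n) = 0 when n is a multiple of 5.
Multiples of 5 in [1, 16]: 3
N-positions (nonzero Grundy) = 16 - 3 = 13

13


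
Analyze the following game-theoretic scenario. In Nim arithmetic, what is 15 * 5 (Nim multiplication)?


Nim multiplication is bilinear over XOR: (u XOR v) * w = (u*w) XOR (v*w).
So we split each operand into its bit components and XOR the pairwise Nim products.
15 = 1 + 2 + 4 + 8 (as XOR of powers of 2).
5 = 1 + 4 (as XOR of powers of 2).
Using the standard Nim-product table on single bits:
  2*2 = 3,   2*4 = 8,   2*8 = 12,
  4*4 = 6,   4*8 = 11,  8*8 = 13,
and  1*x = x (identity), k*l = l*k (commutative).
Pairwise Nim products:
  1 * 1 = 1
  1 * 4 = 4
  2 * 1 = 2
  2 * 4 = 8
  4 * 1 = 4
  4 * 4 = 6
  8 * 1 = 8
  8 * 4 = 11
XOR them: 1 XOR 4 XOR 2 XOR 8 XOR 4 XOR 6 XOR 8 XOR 11 = 14.
Result: 15 * 5 = 14 (in Nim).

14
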